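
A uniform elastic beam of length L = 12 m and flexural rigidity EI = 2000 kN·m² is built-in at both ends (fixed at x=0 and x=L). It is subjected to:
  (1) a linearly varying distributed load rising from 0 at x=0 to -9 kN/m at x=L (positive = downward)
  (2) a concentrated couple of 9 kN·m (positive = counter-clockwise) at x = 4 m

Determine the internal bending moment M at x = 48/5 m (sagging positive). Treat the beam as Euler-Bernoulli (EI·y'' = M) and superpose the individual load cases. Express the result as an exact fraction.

Load 1 — triangular load w₀=-9 kN/m (0→w₀ over full span):
  M_1 = 3w₀Lx/20 - w₀L²/30 - w₀x³/(6L) = 3·(-9)·12·(48/5)/20 - (-9)·12²/30 - (-9)·(48/5)³/(6·12) = -216/125 kN·m
Load 2 — applied couple M₀=9 kN·m at a=4 m (b=L-a=8):
  M_2 = R_Ax - M_A - M₀  [x>a] with R_A=1, M_A=0 = 1·(48/5) - 0 - 9 = 3/5 kN·m
Superposition: M = Σ M_i = -141/125 kN·m ≈ -1.128000 kN·m

M(48/5) = -141/125 kN·m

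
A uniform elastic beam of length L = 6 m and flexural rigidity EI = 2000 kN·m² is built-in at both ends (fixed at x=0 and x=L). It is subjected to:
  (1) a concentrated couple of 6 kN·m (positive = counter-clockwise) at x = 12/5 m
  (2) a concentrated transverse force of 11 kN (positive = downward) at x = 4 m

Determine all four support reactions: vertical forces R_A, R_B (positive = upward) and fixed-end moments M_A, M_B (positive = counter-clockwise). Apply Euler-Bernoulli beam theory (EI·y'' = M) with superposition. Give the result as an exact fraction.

R_A = 2897/675 kN, M_A = 1262/225 kN·m, R_B = 4528/675 kN, M_B = -1768/225 kN·m

Load 1 — applied couple M₀=6 kN·m at a=12/5 m (b=L-a=18/5):
  R_A = 6M₀ab/L³ = 6·6·(12/5)·(18/5)/6³ = 36/25 kN
  M_A = M₀b(2a-b)/L² = 6·(18/5)·(2·(12/5)-(18/5))/6² = 18/25 kN·m
  R_B = -6M₀ab/L³ = -6·6·(12/5)·(18/5)/6³ = -36/25 kN
  M_B = M₀a(2b-a)/L² = 6·(12/5)·(2·(18/5)-(12/5))/6² = 48/25 kN·m
Load 2 — point force P=11 kN at a=4 m (b=L-a=2):
  R_A = Pb²(3a+b)/L³ = 11·2²·(3·4+2)/6³ = 77/27 kN
  M_A = Pab²/L² = 11·4·2²/6² = 44/9 kN·m
  R_B = Pa²(a+3b)/L³ = 11·4²·(4+3·2)/6³ = 220/27 kN
  M_B = -Pa²b/L² = -11·4²·2/6² = -88/9 kN·m
Superposition: R_A = 2897/675 kN, M_A = 1262/225 kN·m, R_B = 4528/675 kN, M_B = -1768/225 kN·m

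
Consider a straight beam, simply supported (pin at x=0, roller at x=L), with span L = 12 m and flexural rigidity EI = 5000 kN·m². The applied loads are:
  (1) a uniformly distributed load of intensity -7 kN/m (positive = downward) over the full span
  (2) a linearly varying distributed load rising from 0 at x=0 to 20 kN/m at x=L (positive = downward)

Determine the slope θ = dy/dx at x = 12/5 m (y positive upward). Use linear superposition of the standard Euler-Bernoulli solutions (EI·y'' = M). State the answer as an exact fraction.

Load 1 — uniform load w=-7 kN/m over full span:
  θ_1 = -w(L³-6Lx²+4x³)/(24EI) = -(-7)·(12³-6·12·(12/5)²+4·(12/5)³)/(24·5000) = 6237/78125 rad
Load 2 — triangular load w₀=20 kN/m (0→w₀ over full span):
  θ_2 = -w₀(7L⁴-30L²x²+15x⁴)/(360LEI) = -20·(7·12⁴-30·12²·(12/5)²+15·(12/5)⁴)/(360·12·5000) = -8736/78125 rad
Superposition: θ = Σ θ_i = -2499/78125 rad ≈ -0.031987 rad

θ(12/5) = -2499/78125 rad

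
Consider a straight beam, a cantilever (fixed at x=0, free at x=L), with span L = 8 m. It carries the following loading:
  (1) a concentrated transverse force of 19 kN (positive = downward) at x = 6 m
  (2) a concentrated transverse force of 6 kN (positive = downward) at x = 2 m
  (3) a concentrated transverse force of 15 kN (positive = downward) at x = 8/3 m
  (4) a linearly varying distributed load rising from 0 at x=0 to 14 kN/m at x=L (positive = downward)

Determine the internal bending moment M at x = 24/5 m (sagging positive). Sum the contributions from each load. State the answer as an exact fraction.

Load 1 — point force P=19 kN at a=6 m (b=L-a=2):
  M_1 = -P(a-x)  [x≤a] = -19·(6-(24/5)) = -114/5 kN·m
Load 2 — point force P=6 kN at a=2 m (b=L-a=6):
  M_2 = 0  [x>a] = 0 kN·m
Load 3 — point force P=15 kN at a=8/3 m (b=L-a=16/3):
  M_3 = 0  [x>a] = 0 kN·m
Load 4 — triangular load w₀=14 kN/m (0→w₀ over full span):
  M_4 = w₀Lx/2 - w₀L²/3 - w₀x³/(6L) = 14·8·(24/5)/2 - 14·8²/3 - 14·(24/5)³/(6·8) = -23296/375 kN·m
Superposition: M = Σ M_i = -31846/375 kN·m ≈ -84.922667 kN·m

M(24/5) = -31846/375 kN·m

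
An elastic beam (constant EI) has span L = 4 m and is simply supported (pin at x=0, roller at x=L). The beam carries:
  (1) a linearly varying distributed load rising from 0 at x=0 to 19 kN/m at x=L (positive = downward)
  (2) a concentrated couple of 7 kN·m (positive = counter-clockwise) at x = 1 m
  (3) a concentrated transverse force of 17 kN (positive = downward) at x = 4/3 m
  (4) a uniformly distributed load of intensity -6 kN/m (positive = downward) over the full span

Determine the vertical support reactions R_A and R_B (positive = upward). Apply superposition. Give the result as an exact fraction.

R_A = 55/4 kN, R_B = 69/4 kN

Load 1 — triangular load w₀=19 kN/m (0→w₀ over full span):
  R_A = w₀L/6 = 19·4/6 = 38/3 kN
  R_B = w₀L/3 = 19·4/3 = 76/3 kN
Load 2 — applied couple M₀=7 kN·m at a=1 m (b=L-a=3):
  R_A = M₀/L = 7/4 kN
  R_B = -M₀/L = -7/4 kN
Load 3 — point force P=17 kN at a=4/3 m (b=L-a=8/3):
  R_A = Pb/L = 17·(8/3)/4 = 34/3 kN
  R_B = Pa/L = 17·(4/3)/4 = 17/3 kN
Load 4 — uniform load w=-6 kN/m over full span:
  R_A = wL/2 = (-6)·4/2 = -12 kN
  R_B = wL/2 = (-6)·4/2 = -12 kN
Superposition: R_A = 55/4 kN, R_B = 69/4 kN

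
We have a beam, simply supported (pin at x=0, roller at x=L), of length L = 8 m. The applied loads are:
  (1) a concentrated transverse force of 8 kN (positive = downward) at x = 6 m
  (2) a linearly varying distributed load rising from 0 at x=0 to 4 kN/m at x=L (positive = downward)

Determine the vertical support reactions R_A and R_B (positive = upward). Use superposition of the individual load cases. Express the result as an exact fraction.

R_A = 22/3 kN, R_B = 50/3 kN

Load 1 — point force P=8 kN at a=6 m (b=L-a=2):
  R_A = Pb/L = 8·2/8 = 2 kN
  R_B = Pa/L = 8·6/8 = 6 kN
Load 2 — triangular load w₀=4 kN/m (0→w₀ over full span):
  R_A = w₀L/6 = 4·8/6 = 16/3 kN
  R_B = w₀L/3 = 4·8/3 = 32/3 kN
Superposition: R_A = 22/3 kN, R_B = 50/3 kN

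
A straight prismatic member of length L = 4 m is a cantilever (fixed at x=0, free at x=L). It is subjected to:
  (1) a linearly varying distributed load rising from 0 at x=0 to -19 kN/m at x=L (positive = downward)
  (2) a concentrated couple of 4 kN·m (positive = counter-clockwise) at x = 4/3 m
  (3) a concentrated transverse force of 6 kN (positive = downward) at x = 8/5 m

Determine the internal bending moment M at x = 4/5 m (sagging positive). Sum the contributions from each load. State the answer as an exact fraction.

Load 1 — triangular load w₀=-19 kN/m (0→w₀ over full span):
  M_1 = w₀Lx/2 - w₀L²/3 - w₀x³/(6L) = (-19)·4·(4/5)/2 - (-19)·4²/3 - (-19)·(4/5)³/(6·4) = 26752/375 kN·m
Load 2 — applied couple M₀=4 kN·m at a=4/3 m (b=L-a=8/3):
  M_2 = M₀  [x≤a] = 4 = 4 kN·m
Load 3 — point force P=6 kN at a=8/5 m (b=L-a=12/5):
  M_3 = -P(a-x)  [x≤a] = -6·((8/5)-(4/5)) = -24/5 kN·m
Superposition: M = Σ M_i = 26452/375 kN·m ≈ 70.538667 kN·m

M(4/5) = 26452/375 kN·m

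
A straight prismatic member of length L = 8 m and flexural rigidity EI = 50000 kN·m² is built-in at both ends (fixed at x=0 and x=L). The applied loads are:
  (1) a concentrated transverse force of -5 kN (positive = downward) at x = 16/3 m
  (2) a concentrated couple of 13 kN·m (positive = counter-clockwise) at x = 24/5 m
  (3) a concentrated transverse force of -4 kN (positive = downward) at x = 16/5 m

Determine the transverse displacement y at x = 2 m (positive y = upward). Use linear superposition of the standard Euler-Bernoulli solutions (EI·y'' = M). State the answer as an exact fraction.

Load 1 — point force P=-5 kN at a=16/3 m (b=L-a=8/3):
  y_1 = -Pb²x²(3aL-(3a+b)x)/(6L³EI)  [x≤a] = -(-5)·(8/3)²·2²·(3·(16/3)·8-(3·(16/3)+(8/3))·2)/(6·8³·50000) = 17/202500 m
Load 2 — applied couple M₀=13 kN·m at a=24/5 m (b=L-a=16/5):
  y_2 = (R_Ax³/6 - M_Ax²/2)/EI  [x≤a] with R_A=117/50, M_A=104/25 = ((117/50)·2³/6 - (104/25)·2²/2)/50000 = -13/125000 m
Load 3 — point force P=-4 kN at a=16/5 m (b=L-a=24/5):
  y_3 = -Pb²x²(3aL-(3a+b)x)/(6L³EI)  [x≤a] = -(-4)·(24/5)²·2²·(3·(16/5)·8-(3·(16/5)+(24/5))·2)/(6·8³·50000) = 9/78125 m
Superposition: y = Σ y_i = 4817/50625000 m ≈ 0.000095 m

y(2) = 4817/50625000 m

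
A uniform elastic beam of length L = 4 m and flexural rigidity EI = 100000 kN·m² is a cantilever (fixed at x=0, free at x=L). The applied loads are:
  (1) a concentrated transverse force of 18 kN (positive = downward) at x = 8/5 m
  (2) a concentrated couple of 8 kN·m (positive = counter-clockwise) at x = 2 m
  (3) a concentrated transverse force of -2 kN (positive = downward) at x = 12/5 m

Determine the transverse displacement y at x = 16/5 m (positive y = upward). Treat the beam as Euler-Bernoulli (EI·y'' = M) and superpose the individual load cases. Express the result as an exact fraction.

Load 1 — point force P=18 kN at a=8/5 m (b=L-a=12/5):
  y_1 = -Pa²(3x-a)/(6EI)  [x>a] = -18·(8/5)²·(3·(16/5)-(8/5))/(6·100000) = -48/78125 m
Load 2 — applied couple M₀=8 kN·m at a=2 m (b=L-a=2):
  y_2 = M₀a(2x-a)/(2EI)  [x>a] = 8·2·(2·(16/5)-2)/(2·100000) = 11/31250 m
Load 3 — point force P=-2 kN at a=12/5 m (b=L-a=8/5):
  y_3 = -Pa²(3x-a)/(6EI)  [x>a] = -(-2)·(12/5)²·(3·(16/5)-(12/5))/(6·100000) = 54/390625 m
Superposition: y = Σ y_i = -97/781250 m ≈ -0.000124 m

y(16/5) = -97/781250 m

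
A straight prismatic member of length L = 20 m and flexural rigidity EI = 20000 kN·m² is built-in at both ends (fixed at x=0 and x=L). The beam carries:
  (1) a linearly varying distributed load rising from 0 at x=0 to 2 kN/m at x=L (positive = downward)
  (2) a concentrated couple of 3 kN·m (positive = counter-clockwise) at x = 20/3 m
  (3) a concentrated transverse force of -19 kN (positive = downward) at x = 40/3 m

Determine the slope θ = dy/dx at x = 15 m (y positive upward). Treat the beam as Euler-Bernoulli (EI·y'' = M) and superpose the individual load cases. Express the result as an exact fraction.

θ(15) = -1267/576000 rad

Load 1 — triangular load w₀=2 kN/m (0→w₀ over full span):
  θ_1 = -w₀(2x(L-x)(L-2x)(x+2L)+x²(L-x)²)/(120LEI) = -2·(2·15·(20-15)·(20-2·15)·(15+2·20)+15²·(20-15)²)/(120·20·20000) = 41/12800 rad
Load 2 — applied couple M₀=3 kN·m at a=20/3 m (b=L-a=40/3):
  θ_2 = (R_Ax²/2 - M_Ax - M₀(x-a))/EI  [x>a] with R_A=1/5, M_A=0 = ((1/5)·15²/2 - 0·15 - 3·(15-(20/3)))/20000 = -1/8000 rad
Load 3 — point force P=-19 kN at a=40/3 m (b=L-a=20/3):
  θ_3 = Pa²(L-x)(2bL-(3b+a)(L-x))/(2L³EI)  [x>a] = (-19)·(40/3)²·(20-15)·(2·(20/3)·20-(3·(20/3)+(40/3))·(20-15))/(2·20³·20000) = -19/3600 rad
Superposition: θ = Σ θ_i = -1267/576000 rad ≈ -0.002200 rad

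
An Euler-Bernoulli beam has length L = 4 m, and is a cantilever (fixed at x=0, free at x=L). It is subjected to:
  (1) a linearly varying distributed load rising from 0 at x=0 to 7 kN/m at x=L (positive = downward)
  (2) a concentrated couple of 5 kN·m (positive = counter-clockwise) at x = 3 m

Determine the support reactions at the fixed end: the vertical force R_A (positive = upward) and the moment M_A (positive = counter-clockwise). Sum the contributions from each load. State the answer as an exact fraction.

Load 1 — triangular load w₀=7 kN/m (0→w₀ over full span):
  R_A = w₀L/2 = 7·4/2 = 14 kN
  M_A = w₀L²/3 = 7·4²/3 = 112/3 kN·m
Load 2 — applied couple M₀=5 kN·m at a=3 m (b=L-a=1):
  R_A = 0 kN
  M_A = -M₀ = -5 kN·m
Superposition: R_A = 14 kN, M_A = 97/3 kN·m

R_A = 14 kN, M_A = 97/3 kN·m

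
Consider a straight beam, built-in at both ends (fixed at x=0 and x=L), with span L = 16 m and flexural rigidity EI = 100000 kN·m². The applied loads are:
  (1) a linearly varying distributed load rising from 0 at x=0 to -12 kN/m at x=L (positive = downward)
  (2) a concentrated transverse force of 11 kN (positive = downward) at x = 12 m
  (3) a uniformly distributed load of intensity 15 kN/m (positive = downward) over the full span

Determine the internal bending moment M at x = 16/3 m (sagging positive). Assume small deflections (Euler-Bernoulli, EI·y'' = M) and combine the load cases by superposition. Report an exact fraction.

M(16/3) = 40687/540 kN·m

Load 1 — triangular load w₀=-12 kN/m (0→w₀ over full span):
  M_1 = 3w₀Lx/20 - w₀L²/30 - w₀x³/(6L) = 3·(-12)·16·(16/3)/20 - (-12)·16²/30 - (-12)·(16/3)³/(6·16) = -4352/135 kN·m
Load 2 — point force P=11 kN at a=12 m (b=L-a=4):
  M_2 = Pb²(3a+b)x/L³ - Pab²/L²  [x≤a] = 11·4²·(3·12+4)·(16/3)/16³ - 11·12·4²/16² = 11/12 kN·m
Load 3 — uniform load w=15 kN/m over full span:
  M_3 = wLx/2 - wL²/12 - wx²/2 = 15·16·(16/3)/2 - 15·16²/12 - 15·(16/3)²/2 = 320/3 kN·m
Superposition: M = Σ M_i = 40687/540 kN·m ≈ 75.346296 kN·m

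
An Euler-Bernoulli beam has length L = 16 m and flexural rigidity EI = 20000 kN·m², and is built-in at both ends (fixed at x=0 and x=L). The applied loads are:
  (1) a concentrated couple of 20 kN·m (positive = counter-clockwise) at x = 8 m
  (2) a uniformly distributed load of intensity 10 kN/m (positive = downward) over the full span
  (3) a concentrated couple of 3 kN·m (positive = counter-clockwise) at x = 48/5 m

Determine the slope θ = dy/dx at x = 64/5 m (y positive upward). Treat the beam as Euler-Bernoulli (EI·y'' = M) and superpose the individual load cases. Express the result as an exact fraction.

θ(64/5) = 12559/781250 rad

Load 1 — applied couple M₀=20 kN·m at a=8 m (b=L-a=8):
  θ_1 = (R_Ax²/2 - M_Ax - M₀(x-a))/EI  [x>a] with R_A=15/8, M_A=5 = ((15/8)·(64/5)²/2 - 5·(64/5) - 20·((64/5)-8))/20000 = -1/3125 rad
Load 2 — uniform load w=10 kN/m over full span:
  θ_2 = -wx(L-x)(L-2x)/(12EI) = -10·(64/5)·(16-(64/5))·(16-2·(64/5))/(12·20000) = 256/15625 rad
Load 3 — applied couple M₀=3 kN·m at a=48/5 m (b=L-a=32/5):
  θ_3 = (R_Ax²/2 - M_Ax - M₀(x-a))/EI  [x>a] with R_A=27/100, M_A=24/25 = ((27/100)·(64/5)²/2 - (24/25)·(64/5) - 3·((64/5)-(48/5)))/20000 = 9/781250 rad
Superposition: θ = Σ θ_i = 12559/781250 rad ≈ 0.016076 rad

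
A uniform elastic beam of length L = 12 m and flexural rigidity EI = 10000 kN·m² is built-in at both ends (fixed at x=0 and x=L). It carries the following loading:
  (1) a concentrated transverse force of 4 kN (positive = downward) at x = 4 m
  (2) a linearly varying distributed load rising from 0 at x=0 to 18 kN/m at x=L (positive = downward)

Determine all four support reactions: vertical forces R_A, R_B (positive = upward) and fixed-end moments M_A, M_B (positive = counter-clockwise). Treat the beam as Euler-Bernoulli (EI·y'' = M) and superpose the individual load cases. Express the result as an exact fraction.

Load 1 — point force P=4 kN at a=4 m (b=L-a=8):
  R_A = Pb²(3a+b)/L³ = 4·8²·(3·4+8)/12³ = 80/27 kN
  M_A = Pab²/L² = 4·4·8²/12² = 64/9 kN·m
  R_B = Pa²(a+3b)/L³ = 4·4²·(4+3·8)/12³ = 28/27 kN
  M_B = -Pa²b/L² = -4·4²·8/12² = -32/9 kN·m
Load 2 — triangular load w₀=18 kN/m (0→w₀ over full span):
  R_A = 3w₀L/20 = 3·18·12/20 = 162/5 kN
  M_A = w₀L²/30 = 18·12²/30 = 432/5 kN·m
  R_B = 7w₀L/20 = 7·18·12/20 = 378/5 kN
  M_B = -w₀L²/20 = -18·12²/20 = -648/5 kN·m
Superposition: R_A = 4774/135 kN, M_A = 4208/45 kN·m, R_B = 10346/135 kN, M_B = -5992/45 kN·m

R_A = 4774/135 kN, M_A = 4208/45 kN·m, R_B = 10346/135 kN, M_B = -5992/45 kN·m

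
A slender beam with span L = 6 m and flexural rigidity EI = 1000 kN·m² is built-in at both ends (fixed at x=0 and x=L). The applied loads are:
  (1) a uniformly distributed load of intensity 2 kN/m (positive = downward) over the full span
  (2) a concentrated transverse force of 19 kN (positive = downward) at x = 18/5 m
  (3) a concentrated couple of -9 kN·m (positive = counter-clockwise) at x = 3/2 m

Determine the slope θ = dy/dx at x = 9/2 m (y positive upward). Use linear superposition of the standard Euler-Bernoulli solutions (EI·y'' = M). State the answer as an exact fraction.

θ(9/2) = 263493/16000000 rad

Load 1 — uniform load w=2 kN/m over full span:
  θ_1 = -wx(L-x)(L-2x)/(12EI) = -2·(9/2)·(6-(9/2))·(6-2·(9/2))/(12·1000) = 27/8000 rad
Load 2 — point force P=19 kN at a=18/5 m (b=L-a=12/5):
  θ_2 = Pa²(L-x)(2bL-(3b+a)(L-x))/(2L³EI)  [x>a] = 19·(18/5)²·(6-(9/2))·(2·(12/5)·6-(3·(12/5)+(18/5))·(6-(9/2)))/(2·6³·1000) = 10773/1000000 rad
Load 3 — applied couple M₀=-9 kN·m at a=3/2 m (b=L-a=9/2):
  θ_3 = (R_Ax²/2 - M_Ax - M₀(x-a))/EI  [x>a] with R_A=-27/16, M_A=27/16 = ((-27/16)·(9/2)²/2 - (27/16)·(9/2) - (-9)·((9/2)-(3/2)))/1000 = 297/128000 rad
Superposition: θ = Σ θ_i = 263493/16000000 rad ≈ 0.016468 rad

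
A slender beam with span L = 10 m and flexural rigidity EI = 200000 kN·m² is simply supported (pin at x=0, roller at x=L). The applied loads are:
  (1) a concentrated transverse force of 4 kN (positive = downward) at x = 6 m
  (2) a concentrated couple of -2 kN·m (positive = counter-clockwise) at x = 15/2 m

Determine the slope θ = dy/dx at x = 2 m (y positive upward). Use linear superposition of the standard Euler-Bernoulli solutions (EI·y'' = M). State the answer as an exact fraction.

θ(2) = -2027/24000000 rad

Load 1 — point force P=4 kN at a=6 m (b=L-a=4):
  θ_1 = -Pb(L²-b²-3x²)/(6LEI)  [x≤a] = -4·4·(10²-4²-3·2²)/(6·10·200000) = -3/31250 rad
Load 2 — applied couple M₀=-2 kN·m at a=15/2 m (b=L-a=5/2):
  θ_2 = (M₀x²/(2L)+C₁)/EI  [x≤a] with C₁=M₀(3b²-L²)/(6L)=65/24 = ((-2)·2²/(2·10)+(65/24))/200000 = 277/24000000 rad
Superposition: θ = Σ θ_i = -2027/24000000 rad ≈ -0.000084 rad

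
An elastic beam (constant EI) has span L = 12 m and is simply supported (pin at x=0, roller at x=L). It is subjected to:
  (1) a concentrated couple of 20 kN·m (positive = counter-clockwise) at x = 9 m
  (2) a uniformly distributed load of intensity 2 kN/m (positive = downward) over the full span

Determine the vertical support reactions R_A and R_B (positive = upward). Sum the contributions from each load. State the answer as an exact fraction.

Load 1 — applied couple M₀=20 kN·m at a=9 m (b=L-a=3):
  R_A = M₀/L = 20/12 = 5/3 kN
  R_B = -M₀/L = -20/12 = -5/3 kN
Load 2 — uniform load w=2 kN/m over full span:
  R_A = wL/2 = 2·12/2 = 12 kN
  R_B = wL/2 = 2·12/2 = 12 kN
Superposition: R_A = 41/3 kN, R_B = 31/3 kN

R_A = 41/3 kN, R_B = 31/3 kN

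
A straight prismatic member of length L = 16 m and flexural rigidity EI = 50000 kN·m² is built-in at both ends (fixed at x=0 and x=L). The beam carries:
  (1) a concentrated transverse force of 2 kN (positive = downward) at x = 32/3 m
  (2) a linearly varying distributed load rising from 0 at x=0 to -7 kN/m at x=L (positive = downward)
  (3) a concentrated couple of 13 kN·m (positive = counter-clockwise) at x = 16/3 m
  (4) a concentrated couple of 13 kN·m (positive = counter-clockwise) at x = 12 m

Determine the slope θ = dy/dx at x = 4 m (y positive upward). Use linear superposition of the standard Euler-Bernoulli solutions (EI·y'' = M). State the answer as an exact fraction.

Load 1 — point force P=2 kN at a=32/3 m (b=L-a=16/3):
  θ_1 = -Pb²x(2aL-(3a+b)x)/(2L³EI)  [x≤a] = -2·(16/3)²·4·(2·(32/3)·16-(3·(32/3)+(16/3))·4)/(2·16³·50000) = -1/9375 rad
Load 2 — triangular load w₀=-7 kN/m (0→w₀ over full span):
  θ_2 = -w₀(2x(L-x)(L-2x)(x+2L)+x²(L-x)²)/(120LEI) = -(-7)·(2·4·(16-4)·(16-2·4)·(4+2·16)+4²·(16-4)²)/(120·16·50000) = 273/125000 rad
Load 3 — applied couple M₀=13 kN·m at a=16/3 m (b=L-a=32/3):
  θ_3 = (R_Ax²/2 - M_Ax)/EI  [x≤a] with R_A=13/12, M_A=0 = ((13/12)·4²/2 - 0·4)/50000 = 13/75000 rad
Load 4 — applied couple M₀=13 kN·m at a=12 m (b=L-a=4):
  θ_4 = (R_Ax²/2 - M_Ax)/EI  [x≤a] with R_A=117/128, M_A=65/16 = ((117/128)·4²/2 - (65/16)·4)/50000 = -143/800000 rad
Superposition: θ = Σ θ_i = 24863/12000000 rad ≈ 0.002072 rad

θ(4) = 24863/12000000 rad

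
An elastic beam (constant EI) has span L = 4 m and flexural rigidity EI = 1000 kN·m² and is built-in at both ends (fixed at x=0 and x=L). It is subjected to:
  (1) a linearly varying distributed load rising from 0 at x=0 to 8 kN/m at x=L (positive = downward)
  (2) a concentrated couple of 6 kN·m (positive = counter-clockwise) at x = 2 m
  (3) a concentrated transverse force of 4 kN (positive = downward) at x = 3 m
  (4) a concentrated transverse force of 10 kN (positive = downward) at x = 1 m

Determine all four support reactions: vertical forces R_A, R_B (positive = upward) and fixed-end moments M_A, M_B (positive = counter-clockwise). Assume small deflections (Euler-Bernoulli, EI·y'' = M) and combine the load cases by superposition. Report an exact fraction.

R_A = 1289/80 kN, M_A = 1457/120 kN·m, R_B = 1111/80 kN, M_B = -361/40 kN·m

Load 1 — triangular load w₀=8 kN/m (0→w₀ over full span):
  R_A = 3w₀L/20 = 3·8·4/20 = 24/5 kN
  M_A = w₀L²/30 = 8·4²/30 = 64/15 kN·m
  R_B = 7w₀L/20 = 7·8·4/20 = 56/5 kN
  M_B = -w₀L²/20 = -8·4²/20 = -32/5 kN·m
Load 2 — applied couple M₀=6 kN·m at a=2 m (b=L-a=2):
  R_A = 6M₀ab/L³ = 6·6·2·2/4³ = 9/4 kN
  M_A = M₀b(2a-b)/L² = 6·2·(2·2-2)/4² = 3/2 kN·m
  R_B = -6M₀ab/L³ = -6·6·2·2/4³ = -9/4 kN
  M_B = M₀a(2b-a)/L² = 6·2·(2·2-2)/4² = 3/2 kN·m
Load 3 — point force P=4 kN at a=3 m (b=L-a=1):
  R_A = Pb²(3a+b)/L³ = 4·1²·(3·3+1)/4³ = 5/8 kN
  M_A = Pab²/L² = 4·3·1²/4² = 3/4 kN·m
  R_B = Pa²(a+3b)/L³ = 4·3²·(3+3·1)/4³ = 27/8 kN
  M_B = -Pa²b/L² = -4·3²·1/4² = -9/4 kN·m
Load 4 — point force P=10 kN at a=1 m (b=L-a=3):
  R_A = Pb²(3a+b)/L³ = 10·3²·(3·1+3)/4³ = 135/16 kN
  M_A = Pab²/L² = 10·1·3²/4² = 45/8 kN·m
  R_B = Pa²(a+3b)/L³ = 10·1²·(1+3·3)/4³ = 25/16 kN
  M_B = -Pa²b/L² = -10·1²·3/4² = -15/8 kN·m
Superposition: R_A = 1289/80 kN, M_A = 1457/120 kN·m, R_B = 1111/80 kN, M_B = -361/40 kN·m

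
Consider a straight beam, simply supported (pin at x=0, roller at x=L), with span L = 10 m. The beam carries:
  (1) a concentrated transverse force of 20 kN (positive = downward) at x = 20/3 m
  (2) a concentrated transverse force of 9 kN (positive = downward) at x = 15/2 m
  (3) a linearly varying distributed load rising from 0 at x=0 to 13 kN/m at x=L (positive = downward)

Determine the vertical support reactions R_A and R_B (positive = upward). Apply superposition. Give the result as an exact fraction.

Load 1 — point force P=20 kN at a=20/3 m (b=L-a=10/3):
  R_A = Pb/L = 20·(10/3)/10 = 20/3 kN
  R_B = Pa/L = 20·(20/3)/10 = 40/3 kN
Load 2 — point force P=9 kN at a=15/2 m (b=L-a=5/2):
  R_A = Pb/L = 9·(5/2)/10 = 9/4 kN
  R_B = Pa/L = 9·(15/2)/10 = 27/4 kN
Load 3 — triangular load w₀=13 kN/m (0→w₀ over full span):
  R_A = w₀L/6 = 13·10/6 = 65/3 kN
  R_B = w₀L/3 = 13·10/3 = 130/3 kN
Superposition: R_A = 367/12 kN, R_B = 761/12 kN

R_A = 367/12 kN, R_B = 761/12 kN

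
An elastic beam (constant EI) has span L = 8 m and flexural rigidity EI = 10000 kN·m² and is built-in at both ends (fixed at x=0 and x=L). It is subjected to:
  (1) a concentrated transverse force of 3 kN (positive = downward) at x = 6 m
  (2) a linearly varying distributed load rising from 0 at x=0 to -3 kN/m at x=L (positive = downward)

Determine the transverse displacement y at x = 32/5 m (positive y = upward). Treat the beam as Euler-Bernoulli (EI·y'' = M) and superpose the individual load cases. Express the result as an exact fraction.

Load 1 — point force P=3 kN at a=6 m (b=L-a=2):
  y_1 = -Pa²(L-x)²(3bL-(3b+a)(L-x))/(6L³EI)  [x>a] = -3·6²·(8-(32/5))²·(3·2·8-(3·2+6)·(8-(32/5)))/(6·8³·10000) = -81/312500 m
Load 2 — triangular load w₀=-3 kN/m (0→w₀ over full span):
  y_2 = -w₀x²(L-x)²(x+2L)/(120LEI) = -(-3)·(32/5)²·(8-(32/5))²·((32/5)+2·8)/(120·8·10000) = 7168/9765625 m
Superposition: y = Σ y_i = 18547/39062500 m ≈ 0.000475 m

y(32/5) = 18547/39062500 m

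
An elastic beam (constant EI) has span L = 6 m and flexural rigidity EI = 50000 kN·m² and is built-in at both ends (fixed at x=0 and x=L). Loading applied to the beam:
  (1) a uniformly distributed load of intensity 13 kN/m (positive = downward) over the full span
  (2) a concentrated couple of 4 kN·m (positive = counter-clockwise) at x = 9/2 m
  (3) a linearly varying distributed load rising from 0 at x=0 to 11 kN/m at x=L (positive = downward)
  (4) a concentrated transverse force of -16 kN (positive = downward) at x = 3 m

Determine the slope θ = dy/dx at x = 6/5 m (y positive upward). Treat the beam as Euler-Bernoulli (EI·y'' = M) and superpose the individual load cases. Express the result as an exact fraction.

Load 1 — uniform load w=13 kN/m over full span:
  θ_1 = -wx(L-x)(L-2x)/(12EI) = -13·(6/5)·(6-(6/5))·(6-2·(6/5))/(12·50000) = -351/781250 rad
Load 2 — applied couple M₀=4 kN·m at a=9/2 m (b=L-a=3/2):
  θ_2 = (R_Ax²/2 - M_Ax)/EI  [x≤a] with R_A=3/4, M_A=5/4 = ((3/4)·(6/5)²/2 - (5/4)·(6/5))/50000 = -3/156250 rad
Load 3 — triangular load w₀=11 kN/m (0→w₀ over full span):
  θ_3 = -w₀(2x(L-x)(L-2x)(x+2L)+x²(L-x)²)/(120LEI) = -11·(2·(6/5)·(6-(6/5))·(6-2·(6/5))·((6/5)+2·6)+(6/5)²·(6-(6/5))²)/(120·6·50000) = -693/3906250 rad
Load 4 — point force P=-16 kN at a=3 m (b=L-a=3):
  θ_4 = -Pb²x(2aL-(3a+b)x)/(2L³EI)  [x≤a] = -(-16)·3²·(6/5)·(2·3·6-(3·3+3)·(6/5))/(2·6³·50000) = 27/156250 rad
Superposition: θ = Σ θ_i = -924/1953125 rad ≈ -0.000473 rad

θ(6/5) = -924/1953125 rad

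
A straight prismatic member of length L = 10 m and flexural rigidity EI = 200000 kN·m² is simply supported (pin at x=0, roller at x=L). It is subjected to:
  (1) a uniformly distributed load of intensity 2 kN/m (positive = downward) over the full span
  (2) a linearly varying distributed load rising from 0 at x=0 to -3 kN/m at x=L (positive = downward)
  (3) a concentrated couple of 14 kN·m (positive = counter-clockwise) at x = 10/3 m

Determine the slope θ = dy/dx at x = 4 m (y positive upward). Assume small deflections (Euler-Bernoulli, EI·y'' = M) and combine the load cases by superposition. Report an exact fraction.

θ(4) = 293/9000000 rad

Load 1 — uniform load w=2 kN/m over full span:
  θ_1 = -w(L³-6Lx²+4x³)/(24EI) = -2·(10³-6·10·4²+4·4³)/(24·200000) = -37/300000 rad
Load 2 — triangular load w₀=-3 kN/m (0→w₀ over full span):
  θ_2 = -w₀(7L⁴-30L²x²+15x⁴)/(360LEI) = -(-3)·(7·10⁴-30·10²·4²+15·4⁴)/(360·10·200000) = 323/3000000 rad
Load 3 — applied couple M₀=14 kN·m at a=10/3 m (b=L-a=20/3):
  θ_3 = (M₀x²/(2L)-M₀(x-a)+C₁)/EI  [x>a] with C₁=M₀(3b²-L²)/(6L)=70/9 = (14·4²/(2·10)-14·(4-(10/3))+(70/9))/200000 = 217/4500000 rad
Superposition: θ = Σ θ_i = 293/9000000 rad ≈ 0.000033 rad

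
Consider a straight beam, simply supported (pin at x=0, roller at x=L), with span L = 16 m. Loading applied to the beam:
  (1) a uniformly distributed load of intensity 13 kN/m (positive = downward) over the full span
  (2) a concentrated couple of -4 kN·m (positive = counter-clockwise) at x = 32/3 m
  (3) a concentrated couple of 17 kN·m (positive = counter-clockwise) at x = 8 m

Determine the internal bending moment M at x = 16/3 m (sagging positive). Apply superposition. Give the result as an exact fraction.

M(16/3) = 3367/9 kN·m

Load 1 — uniform load w=13 kN/m over full span:
  M_1 = wx(L-x)/2 = 13·(16/3)·(16-(16/3))/2 = 3328/9 kN·m
Load 2 — applied couple M₀=-4 kN·m at a=32/3 m (b=L-a=16/3):
  M_2 = M₀x/L  [x≤a] = (-4)·(16/3)/16 = -4/3 kN·m
Load 3 — applied couple M₀=17 kN·m at a=8 m (b=L-a=8):
  M_3 = M₀x/L  [x≤a] = 17·(16/3)/16 = 17/3 kN·m
Superposition: M = Σ M_i = 3367/9 kN·m ≈ 374.111111 kN·m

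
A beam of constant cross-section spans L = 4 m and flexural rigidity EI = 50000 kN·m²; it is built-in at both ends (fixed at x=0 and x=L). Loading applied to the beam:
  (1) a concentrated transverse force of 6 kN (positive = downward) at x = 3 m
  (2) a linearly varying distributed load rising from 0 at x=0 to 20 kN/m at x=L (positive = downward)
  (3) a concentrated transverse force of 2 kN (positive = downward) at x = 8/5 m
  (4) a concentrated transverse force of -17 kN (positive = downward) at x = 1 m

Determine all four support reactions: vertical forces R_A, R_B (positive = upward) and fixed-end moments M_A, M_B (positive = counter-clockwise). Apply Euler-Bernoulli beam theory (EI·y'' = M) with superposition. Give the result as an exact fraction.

R_A = -441/4000 kN, M_A = 20287/6000 kN·m, R_B = 124441/4000 kN, M_B = -33911/2000 kN·m

Load 1 — point force P=6 kN at a=3 m (b=L-a=1):
  R_A = Pb²(3a+b)/L³ = 6·1²·(3·3+1)/4³ = 15/16 kN
  M_A = Pab²/L² = 6·3·1²/4² = 9/8 kN·m
  R_B = Pa²(a+3b)/L³ = 6·3²·(3+3·1)/4³ = 81/16 kN
  M_B = -Pa²b/L² = -6·3²·1/4² = -27/8 kN·m
Load 2 — triangular load w₀=20 kN/m (0→w₀ over full span):
  R_A = 3w₀L/20 = 3·20·4/20 = 12 kN
  M_A = w₀L²/30 = 20·4²/30 = 32/3 kN·m
  R_B = 7w₀L/20 = 7·20·4/20 = 28 kN
  M_B = -w₀L²/20 = -20·4²/20 = -16 kN·m
Load 3 — point force P=2 kN at a=8/5 m (b=L-a=12/5):
  R_A = Pb²(3a+b)/L³ = 2·(12/5)²·(3·(8/5)+(12/5))/4³ = 162/125 kN
  M_A = Pab²/L² = 2·(8/5)·(12/5)²/4² = 144/125 kN·m
  R_B = Pa²(a+3b)/L³ = 2·(8/5)²·((8/5)+3·(12/5))/4³ = 88/125 kN
  M_B = -Pa²b/L² = -2·(8/5)²·(12/5)/4² = -96/125 kN·m
Load 4 — point force P=-17 kN at a=1 m (b=L-a=3):
  R_A = Pb²(3a+b)/L³ = (-17)·3²·(3·1+3)/4³ = -459/32 kN
  M_A = Pab²/L² = (-17)·1·3²/4² = -153/16 kN·m
  R_B = Pa²(a+3b)/L³ = (-17)·1²·(1+3·3)/4³ = -85/32 kN
  M_B = -Pa²b/L² = -(-17)·1²·3/4² = 51/16 kN·m
Superposition: R_A = -441/4000 kN, M_A = 20287/6000 kN·m, R_B = 124441/4000 kN, M_B = -33911/2000 kN·m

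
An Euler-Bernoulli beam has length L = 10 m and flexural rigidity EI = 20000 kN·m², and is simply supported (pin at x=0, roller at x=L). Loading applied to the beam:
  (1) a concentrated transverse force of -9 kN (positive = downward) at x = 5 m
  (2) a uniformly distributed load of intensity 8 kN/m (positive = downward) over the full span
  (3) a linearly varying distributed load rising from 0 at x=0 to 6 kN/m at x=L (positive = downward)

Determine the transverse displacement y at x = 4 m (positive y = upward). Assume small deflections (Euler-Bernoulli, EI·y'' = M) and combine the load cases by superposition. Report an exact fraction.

y(4) = -29503/500000 m

Load 1 — point force P=-9 kN at a=5 m (b=L-a=5):
  y_1 = -Pbx(L²-b²-x²)/(6LEI)  [x≤a] = -(-9)·5·4·(10²-5²-4²)/(6·10·20000) = 177/20000 m
Load 2 — uniform load w=8 kN/m over full span:
  y_2 = -wx(L³-2Lx²+x³)/(24EI) = -8·4·(10³-2·10·4²+4³)/(24·20000) = -31/625 m
Load 3 — triangular load w₀=6 kN/m (0→w₀ over full span):
  y_3 = -w₀x(7L⁴-10L²x²+3x⁴)/(360LEI) = -6·4·(7·10⁴-10·10²·4²+3·4⁴)/(360·10·20000) = -1141/62500 m
Superposition: y = Σ y_i = -29503/500000 m ≈ -0.059006 m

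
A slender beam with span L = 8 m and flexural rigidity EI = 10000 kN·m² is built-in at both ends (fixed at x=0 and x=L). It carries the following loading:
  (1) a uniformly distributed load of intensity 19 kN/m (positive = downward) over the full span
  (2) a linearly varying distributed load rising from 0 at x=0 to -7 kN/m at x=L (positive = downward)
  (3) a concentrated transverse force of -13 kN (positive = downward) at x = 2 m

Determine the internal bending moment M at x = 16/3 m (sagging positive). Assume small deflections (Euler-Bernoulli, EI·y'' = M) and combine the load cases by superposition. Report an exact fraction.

Load 1 — uniform load w=19 kN/m over full span:
  M_1 = wLx/2 - wL²/12 - wx²/2 = 19·8·(16/3)/2 - 19·8²/12 - 19·(16/3)²/2 = 304/9 kN·m
Load 2 — triangular load w₀=-7 kN/m (0→w₀ over full span):
  M_2 = 3w₀Lx/20 - w₀L²/30 - w₀x³/(6L) = 3·(-7)·8·(16/3)/20 - (-7)·8²/30 - (-7)·(16/3)³/(6·8) = -3136/405 kN·m
Load 3 — point force P=-13 kN at a=2 m (b=L-a=6):
  M_3 = Pa²(a+3b)(L-x)/L³ - Pa²b/L²  [x>a] = (-13)·2²·(2+3·6)·(8-(16/3))/8³ - (-13)·2²·6/8² = -13/24 kN·m
Superposition: M = Σ M_i = 82597/3240 kN·m ≈ 25.492901 kN·m

M(16/3) = 82597/3240 kN·m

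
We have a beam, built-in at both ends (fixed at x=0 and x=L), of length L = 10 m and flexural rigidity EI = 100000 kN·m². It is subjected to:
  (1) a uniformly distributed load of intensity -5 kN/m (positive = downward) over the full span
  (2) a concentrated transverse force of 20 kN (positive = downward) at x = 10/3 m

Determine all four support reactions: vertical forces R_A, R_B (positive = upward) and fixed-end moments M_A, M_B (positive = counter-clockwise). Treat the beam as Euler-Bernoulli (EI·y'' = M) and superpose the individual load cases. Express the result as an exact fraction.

R_A = -275/27 kN, M_A = -325/27 kN·m, R_B = -535/27 kN, M_B = 725/27 kN·m

Load 1 — uniform load w=-5 kN/m over full span:
  R_A = wL/2 = (-5)·10/2 = -25 kN
  M_A = wL²/12 = (-5)·10²/12 = -125/3 kN·m
  R_B = wL/2 = (-5)·10/2 = -25 kN
  M_B = -wL²/12 = -(-5)·10²/12 = 125/3 kN·m
Load 2 — point force P=20 kN at a=10/3 m (b=L-a=20/3):
  R_A = Pb²(3a+b)/L³ = 20·(20/3)²·(3·(10/3)+(20/3))/10³ = 400/27 kN
  M_A = Pab²/L² = 20·(10/3)·(20/3)²/10² = 800/27 kN·m
  R_B = Pa²(a+3b)/L³ = 20·(10/3)²·((10/3)+3·(20/3))/10³ = 140/27 kN
  M_B = -Pa²b/L² = -20·(10/3)²·(20/3)/10² = -400/27 kN·m
Superposition: R_A = -275/27 kN, M_A = -325/27 kN·m, R_B = -535/27 kN, M_B = 725/27 kN·m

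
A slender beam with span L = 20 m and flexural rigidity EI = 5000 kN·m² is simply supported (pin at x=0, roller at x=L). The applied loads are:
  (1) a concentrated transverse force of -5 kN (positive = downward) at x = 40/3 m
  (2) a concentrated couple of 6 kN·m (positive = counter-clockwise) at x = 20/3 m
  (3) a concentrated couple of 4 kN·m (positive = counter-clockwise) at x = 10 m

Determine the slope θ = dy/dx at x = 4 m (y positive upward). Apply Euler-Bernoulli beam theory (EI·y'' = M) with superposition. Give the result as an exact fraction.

θ(4) = 3757/202500 rad

Load 1 — point force P=-5 kN at a=40/3 m (b=L-a=20/3):
  θ_1 = -Pb(L²-b²-3x²)/(6LEI)  [x≤a] = -(-5)·(20/3)·(20²-(20/3)²-3·4²)/(6·20·5000) = 173/10125 rad
Load 2 — applied couple M₀=6 kN·m at a=20/3 m (b=L-a=40/3):
  θ_2 = (M₀x²/(2L)+C₁)/EI  [x≤a] with C₁=M₀(3b²-L²)/(6L)=20/3 = (6·4²/(2·20)+(20/3))/5000 = 17/9375 rad
Load 3 — applied couple M₀=4 kN·m at a=10 m (b=L-a=10):
  θ_3 = (M₀x²/(2L)+C₁)/EI  [x≤a] with C₁=M₀(3b²-L²)/(6L)=-10/3 = (4·4²/(2·20)+(-10/3))/5000 = -13/37500 rad
Superposition: θ = Σ θ_i = 3757/202500 rad ≈ 0.018553 rad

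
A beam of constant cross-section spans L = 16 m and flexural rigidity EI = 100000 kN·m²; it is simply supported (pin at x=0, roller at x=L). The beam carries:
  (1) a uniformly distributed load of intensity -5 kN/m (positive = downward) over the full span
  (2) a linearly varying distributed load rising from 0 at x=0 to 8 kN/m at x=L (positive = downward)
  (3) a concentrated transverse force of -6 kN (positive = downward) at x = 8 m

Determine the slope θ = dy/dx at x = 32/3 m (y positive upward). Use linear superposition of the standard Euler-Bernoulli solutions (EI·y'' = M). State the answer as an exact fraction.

θ(32/3) = -5977/3796875 rad

Load 1 — uniform load w=-5 kN/m over full span:
  θ_1 = -w(L³-6Lx²+4x³)/(24EI) = -(-5)·(16³-6·16·(32/3)²+4·(32/3)³)/(24·100000) = -208/50625 rad
Load 2 — triangular load w₀=8 kN/m (0→w₀ over full span):
  θ_2 = -w₀(7L⁴-30L²x²+15x⁴)/(360LEI) = -8·(7·16⁴-30·16²·(32/3)²+15·(32/3)⁴)/(360·16·100000) = 11648/3796875 rad
Load 3 — point force P=-6 kN at a=8 m (b=L-a=8):
  θ_3 = -Pa(2L²-6Lx+3x²+a²)/(6LEI)  [x>a] = -(-6)·8·(2·16²-6·16·(32/3)+3·(32/3)²+8²)/(6·16·100000) = -1/1875 rad
Superposition: θ = Σ θ_i = -5977/3796875 rad ≈ -0.001574 rad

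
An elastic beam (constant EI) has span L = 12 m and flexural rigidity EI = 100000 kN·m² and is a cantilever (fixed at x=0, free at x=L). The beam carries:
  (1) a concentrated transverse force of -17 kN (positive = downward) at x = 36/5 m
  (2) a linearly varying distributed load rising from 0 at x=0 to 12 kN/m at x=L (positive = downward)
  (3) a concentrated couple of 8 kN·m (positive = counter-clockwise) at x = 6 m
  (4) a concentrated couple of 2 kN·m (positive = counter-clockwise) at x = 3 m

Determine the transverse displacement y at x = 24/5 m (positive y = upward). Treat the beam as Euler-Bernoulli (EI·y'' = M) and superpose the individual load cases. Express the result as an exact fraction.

y(24/5) = -64390401/1562500000 m

Load 1 — point force P=-17 kN at a=36/5 m (b=L-a=24/5):
  y_1 = -Px²(3a-x)/(6EI)  [x≤a] = -(-17)·(24/5)²·(3·(36/5)-(24/5))/(6·100000) = 4284/390625 m
Load 2 — triangular load w₀=12 kN/m (0→w₀ over full span):
  y_2 = (w₀Lx³/12-w₀L²x²/6-w₀x⁵/(120L))/EI = (12·12·(24/5)³/12-12·12²·(24/5)²/6-12·(24/5)⁵/(120·12))/100000 = -2602368/48828125 m
Load 3 — applied couple M₀=8 kN·m at a=6 m (b=L-a=6):
  y_3 = M₀x²/(2EI)  [x≤a] = 8·(24/5)²/(2·100000) = 72/78125 m
Load 4 — applied couple M₀=2 kN·m at a=3 m (b=L-a=9):
  y_4 = M₀a(2x-a)/(2EI)  [x>a] = 2·3·(2·(24/5)-3)/(2·100000) = 99/500000 m
Superposition: y = Σ y_i = -64390401/1562500000 m ≈ -0.041210 m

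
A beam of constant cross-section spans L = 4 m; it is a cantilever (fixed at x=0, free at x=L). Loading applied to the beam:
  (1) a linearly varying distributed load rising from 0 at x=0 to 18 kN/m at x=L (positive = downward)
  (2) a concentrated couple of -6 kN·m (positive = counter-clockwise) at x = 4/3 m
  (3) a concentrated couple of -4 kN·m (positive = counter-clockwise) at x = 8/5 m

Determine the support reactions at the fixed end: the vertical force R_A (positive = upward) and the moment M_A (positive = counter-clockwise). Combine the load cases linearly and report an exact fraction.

R_A = 36 kN, M_A = 106 kN·m

Load 1 — triangular load w₀=18 kN/m (0→w₀ over full span):
  R_A = w₀L/2 = 18·4/2 = 36 kN
  M_A = w₀L²/3 = 18·4²/3 = 96 kN·m
Load 2 — applied couple M₀=-6 kN·m at a=4/3 m (b=L-a=8/3):
  R_A = 0 kN
  M_A = -M₀ = -(-6) = 6 kN·m
Load 3 — applied couple M₀=-4 kN·m at a=8/5 m (b=L-a=12/5):
  R_A = 0 kN
  M_A = -M₀ = -(-4) = 4 kN·m
Superposition: R_A = 36 kN, M_A = 106 kN·m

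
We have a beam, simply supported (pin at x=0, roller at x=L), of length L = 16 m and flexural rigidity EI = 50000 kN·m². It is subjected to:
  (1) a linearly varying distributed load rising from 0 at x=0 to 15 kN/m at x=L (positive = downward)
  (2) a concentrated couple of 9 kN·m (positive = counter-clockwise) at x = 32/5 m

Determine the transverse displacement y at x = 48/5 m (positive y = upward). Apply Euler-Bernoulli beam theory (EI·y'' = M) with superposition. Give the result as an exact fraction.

y(48/5) = -1201616/9765625 m

Load 1 — triangular load w₀=15 kN/m (0→w₀ over full span):
  y_1 = -w₀x(7L⁴-10L²x²+3x⁴)/(360LEI) = -15·(48/5)·(7·16⁴-10·16²·(48/5)²+3·(48/5)⁴)/(360·16·50000) = -1212416/9765625 m
Load 2 — applied couple M₀=9 kN·m at a=32/5 m (b=L-a=48/5):
  y_2 = (M₀x³/(6L)-M₀(x-a)²/2+C₁x)/EI  [x>a] with C₁=M₀(3b²-L²)/(6L)=48/25 = (9·(48/5)³/(6·16)-9·((48/5)-(32/5))²/2+(48/25)·(48/5))/50000 = 432/390625 m
Superposition: y = Σ y_i = -1201616/9765625 m ≈ -0.123045 m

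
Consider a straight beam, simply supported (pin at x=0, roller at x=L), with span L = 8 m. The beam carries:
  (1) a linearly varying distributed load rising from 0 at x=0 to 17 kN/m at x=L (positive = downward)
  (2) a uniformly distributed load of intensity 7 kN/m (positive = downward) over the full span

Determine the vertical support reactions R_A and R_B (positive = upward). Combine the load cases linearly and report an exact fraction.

R_A = 152/3 kN, R_B = 220/3 kN

Load 1 — triangular load w₀=17 kN/m (0→w₀ over full span):
  R_A = w₀L/6 = 17·8/6 = 68/3 kN
  R_B = w₀L/3 = 17·8/3 = 136/3 kN
Load 2 — uniform load w=7 kN/m over full span:
  R_A = wL/2 = 7·8/2 = 28 kN
  R_B = wL/2 = 7·8/2 = 28 kN
Superposition: R_A = 152/3 kN, R_B = 220/3 kN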